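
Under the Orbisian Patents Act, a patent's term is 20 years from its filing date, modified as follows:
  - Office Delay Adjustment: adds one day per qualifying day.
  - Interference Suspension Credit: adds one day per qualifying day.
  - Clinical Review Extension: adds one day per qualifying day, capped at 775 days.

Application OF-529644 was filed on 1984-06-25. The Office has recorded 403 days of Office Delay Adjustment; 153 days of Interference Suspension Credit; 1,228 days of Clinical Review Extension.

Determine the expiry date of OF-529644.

February 16, 2008

Base term: filing date + 20 years → 25 June 2004.
Office Delay Adjustment: +403 days → 2 August 2005.
Interference Suspension Credit: +153 days → 2 January 2006.
Clinical Review Extension: 1228 days claimed exceeds the 775-day cap, so +775 days → 16 February 2008.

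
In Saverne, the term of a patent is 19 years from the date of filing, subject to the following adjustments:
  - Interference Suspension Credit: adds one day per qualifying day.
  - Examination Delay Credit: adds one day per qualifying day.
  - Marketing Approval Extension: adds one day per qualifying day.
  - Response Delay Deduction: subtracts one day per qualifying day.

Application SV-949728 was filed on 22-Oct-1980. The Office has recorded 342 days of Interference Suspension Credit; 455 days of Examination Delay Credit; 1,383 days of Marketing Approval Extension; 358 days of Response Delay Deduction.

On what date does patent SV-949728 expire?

2004-10-17

Base term: filing date + 19 years → 22 October 1999.
Interference Suspension Credit: +342 days → 28 September 2000.
Examination Delay Credit: +455 days → 27 December 2001.
Marketing Approval Extension: +1383 days → 10 October 2005.
Response Delay Deduction: −358 days → 17 October 2004.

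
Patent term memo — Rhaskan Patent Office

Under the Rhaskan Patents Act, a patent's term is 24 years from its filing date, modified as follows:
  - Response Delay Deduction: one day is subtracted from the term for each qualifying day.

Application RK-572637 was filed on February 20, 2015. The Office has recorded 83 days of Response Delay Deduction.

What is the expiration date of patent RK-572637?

November 29, 2038

Base term: filing date + 24 years → 20 February 2039.
Response Delay Deduction: −83 days → 29 November 2038.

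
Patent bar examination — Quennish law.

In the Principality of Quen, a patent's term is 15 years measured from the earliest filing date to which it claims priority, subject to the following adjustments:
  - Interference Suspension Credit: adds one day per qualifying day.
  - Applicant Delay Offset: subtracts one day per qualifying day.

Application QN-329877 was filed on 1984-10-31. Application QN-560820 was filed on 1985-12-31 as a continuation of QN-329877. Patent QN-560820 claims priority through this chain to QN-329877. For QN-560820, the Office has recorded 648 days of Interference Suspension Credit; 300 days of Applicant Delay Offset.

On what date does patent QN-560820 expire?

Earliest priority filing: 31 October 1984.
Base term: 31 October 1984 + 15 years → 31 October 1999.
Interference Suspension Credit: +648 days → 9 August 2001.
Applicant Delay Offset: −300 days → 13 October 2000.

2000-10-13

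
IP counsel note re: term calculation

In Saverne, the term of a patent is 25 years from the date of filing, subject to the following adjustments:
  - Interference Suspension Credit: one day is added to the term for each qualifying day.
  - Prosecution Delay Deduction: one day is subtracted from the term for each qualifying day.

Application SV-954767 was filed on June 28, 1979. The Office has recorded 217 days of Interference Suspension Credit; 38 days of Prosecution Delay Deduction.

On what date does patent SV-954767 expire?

Base term: filing date + 25 years → 28 June 2004.
Interference Suspension Credit: +217 days → 31 January 2005.
Prosecution Delay Deduction: −38 days → 24 December 2004.

December 24, 2004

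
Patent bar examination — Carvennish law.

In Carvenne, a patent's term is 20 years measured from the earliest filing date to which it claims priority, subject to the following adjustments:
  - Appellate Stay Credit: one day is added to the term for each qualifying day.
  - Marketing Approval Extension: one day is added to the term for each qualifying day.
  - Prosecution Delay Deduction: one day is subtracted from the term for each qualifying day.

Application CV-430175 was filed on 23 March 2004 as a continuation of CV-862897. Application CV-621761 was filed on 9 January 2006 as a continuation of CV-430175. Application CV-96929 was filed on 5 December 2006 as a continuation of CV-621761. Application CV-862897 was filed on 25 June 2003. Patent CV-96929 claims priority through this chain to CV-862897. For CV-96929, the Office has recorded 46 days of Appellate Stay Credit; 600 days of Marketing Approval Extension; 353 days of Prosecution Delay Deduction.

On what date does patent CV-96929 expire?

April 13, 2024

Earliest priority filing: 25 June 2003.
Base term: 25 June 2003 + 20 years → 25 June 2023.
Appellate Stay Credit: +46 days → 10 August 2023.
Marketing Approval Extension: +600 days → 1 April 2025.
Prosecution Delay Deduction: −353 days → 13 April 2024.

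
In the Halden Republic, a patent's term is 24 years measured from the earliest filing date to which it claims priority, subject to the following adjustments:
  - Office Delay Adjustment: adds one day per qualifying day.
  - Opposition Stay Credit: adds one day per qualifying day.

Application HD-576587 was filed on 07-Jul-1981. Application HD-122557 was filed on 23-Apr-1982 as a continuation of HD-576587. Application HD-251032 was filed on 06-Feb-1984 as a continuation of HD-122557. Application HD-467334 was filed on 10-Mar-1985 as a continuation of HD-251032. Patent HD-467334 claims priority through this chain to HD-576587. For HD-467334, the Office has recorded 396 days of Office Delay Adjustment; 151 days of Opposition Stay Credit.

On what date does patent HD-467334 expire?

2007-01-05

Earliest priority filing: 7 July 1981.
Base term: 7 July 1981 + 24 years → 7 July 2005.
Office Delay Adjustment: +396 days → 7 August 2006.
Opposition Stay Credit: +151 days → 5 January 2007.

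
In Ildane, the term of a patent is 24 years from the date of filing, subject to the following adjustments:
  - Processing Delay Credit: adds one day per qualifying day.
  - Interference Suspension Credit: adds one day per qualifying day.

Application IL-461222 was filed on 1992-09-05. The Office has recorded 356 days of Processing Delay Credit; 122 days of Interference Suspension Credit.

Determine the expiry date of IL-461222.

Base term: filing date + 24 years → 5 September 2016.
Processing Delay Credit: +356 days → 27 August 2017.
Interference Suspension Credit: +122 days → 27 December 2017.

December 27, 2017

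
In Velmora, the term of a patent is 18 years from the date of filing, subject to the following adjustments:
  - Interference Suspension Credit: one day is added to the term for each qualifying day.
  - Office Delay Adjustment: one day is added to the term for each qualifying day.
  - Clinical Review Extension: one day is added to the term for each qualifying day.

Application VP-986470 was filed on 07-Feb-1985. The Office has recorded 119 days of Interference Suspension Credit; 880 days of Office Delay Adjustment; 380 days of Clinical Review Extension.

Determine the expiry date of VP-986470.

Base term: filing date + 18 years → 7 February 2003.
Interference Suspension Credit: +119 days → 6 June 2003.
Office Delay Adjustment: +880 days → 2 November 2005.
Clinical Review Extension: +380 days → 17 November 2006.

2006-11-17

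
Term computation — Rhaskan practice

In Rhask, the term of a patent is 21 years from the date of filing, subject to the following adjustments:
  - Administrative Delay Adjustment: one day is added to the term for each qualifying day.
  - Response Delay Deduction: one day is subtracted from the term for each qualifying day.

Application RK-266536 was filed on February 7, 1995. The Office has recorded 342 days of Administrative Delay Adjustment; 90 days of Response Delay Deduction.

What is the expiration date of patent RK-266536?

October 16, 2016

Base term: filing date + 21 years → 7 February 2016.
Administrative Delay Adjustment: +342 days → 14 January 2017.
Response Delay Deduction: −90 days → 16 October 2016.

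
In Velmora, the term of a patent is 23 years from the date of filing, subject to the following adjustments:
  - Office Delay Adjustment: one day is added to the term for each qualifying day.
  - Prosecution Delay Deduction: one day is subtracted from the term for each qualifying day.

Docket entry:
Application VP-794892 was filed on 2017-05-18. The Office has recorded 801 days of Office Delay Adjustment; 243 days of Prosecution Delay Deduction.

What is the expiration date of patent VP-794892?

Base term: filing date + 23 years → 18 May 2040.
Office Delay Adjustment: +801 days → 28 July 2042.
Prosecution Delay Deduction: −243 days → 27 November 2041.

2041-11-27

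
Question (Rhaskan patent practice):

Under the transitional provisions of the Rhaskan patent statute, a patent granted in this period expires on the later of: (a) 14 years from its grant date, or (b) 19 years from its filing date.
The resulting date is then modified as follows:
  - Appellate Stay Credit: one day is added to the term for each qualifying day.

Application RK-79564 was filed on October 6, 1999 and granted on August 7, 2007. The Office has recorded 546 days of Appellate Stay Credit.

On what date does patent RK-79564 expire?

(a) grant + 14 years → 7 August 2021.
(b) filing + 19 years → 6 October 2018.
Later of the two: 7 August 2021.
Appellate Stay Credit: +546 days → 4 February 2023.

2023-02-04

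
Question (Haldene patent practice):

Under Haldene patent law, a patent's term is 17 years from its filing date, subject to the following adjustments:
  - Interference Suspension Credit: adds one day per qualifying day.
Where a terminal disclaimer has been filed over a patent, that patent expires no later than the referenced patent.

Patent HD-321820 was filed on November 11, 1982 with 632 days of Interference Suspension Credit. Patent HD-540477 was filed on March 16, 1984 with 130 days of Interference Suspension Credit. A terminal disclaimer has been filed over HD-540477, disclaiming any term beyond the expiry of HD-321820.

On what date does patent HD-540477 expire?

2001-07-24

Natural term of HD-540477:
  Base: filing + 17 years → 16 March 2001.
  Interference Suspension Credit: +130 days → 24 July 2001.
Expiry of referenced patent HD-321820:
  Base: filing + 17 years → 11 November 1999.
  Interference Suspension Credit: +632 days → 4 August 2001.
Terminal disclaimer: HD-540477 expires on the earlier of 24 July 2001 and 4 August 2001.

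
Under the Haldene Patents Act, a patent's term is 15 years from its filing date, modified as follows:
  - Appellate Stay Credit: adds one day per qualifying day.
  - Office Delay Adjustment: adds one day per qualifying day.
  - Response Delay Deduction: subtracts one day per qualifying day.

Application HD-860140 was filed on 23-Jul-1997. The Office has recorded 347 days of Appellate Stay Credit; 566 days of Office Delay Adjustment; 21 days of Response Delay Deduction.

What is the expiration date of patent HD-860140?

January 1, 2015

Base term: filing date + 15 years → 23 July 2012.
Appellate Stay Credit: +347 days → 5 July 2013.
Office Delay Adjustment: +566 days → 22 January 2015.
Response Delay Deduction: −21 days → 1 January 2015.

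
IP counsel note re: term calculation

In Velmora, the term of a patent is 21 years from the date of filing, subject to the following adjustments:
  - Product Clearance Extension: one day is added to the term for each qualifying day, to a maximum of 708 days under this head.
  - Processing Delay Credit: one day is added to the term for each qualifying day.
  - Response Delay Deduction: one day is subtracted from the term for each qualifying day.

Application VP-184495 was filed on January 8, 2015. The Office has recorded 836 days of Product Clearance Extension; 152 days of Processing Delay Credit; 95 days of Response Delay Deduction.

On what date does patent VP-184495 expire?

Base term: filing date + 21 years → 8 January 2036.
Product Clearance Extension: 836 days claimed exceeds the 708-day cap, so +708 days → 16 December 2037.
Processing Delay Credit: +152 days → 17 May 2038.
Response Delay Deduction: −95 days → 11 February 2038.

February 11, 2038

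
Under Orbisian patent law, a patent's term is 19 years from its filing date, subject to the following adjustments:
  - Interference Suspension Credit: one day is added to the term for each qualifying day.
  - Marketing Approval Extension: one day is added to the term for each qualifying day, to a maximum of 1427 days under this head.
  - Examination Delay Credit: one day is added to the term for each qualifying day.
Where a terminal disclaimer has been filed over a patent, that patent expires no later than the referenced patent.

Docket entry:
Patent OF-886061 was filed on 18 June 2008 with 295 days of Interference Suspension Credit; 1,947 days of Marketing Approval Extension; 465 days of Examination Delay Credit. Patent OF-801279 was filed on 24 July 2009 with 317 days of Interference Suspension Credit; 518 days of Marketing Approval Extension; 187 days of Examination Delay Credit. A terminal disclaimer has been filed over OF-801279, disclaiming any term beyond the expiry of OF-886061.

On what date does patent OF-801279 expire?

Natural term of OF-801279:
  Base: filing + 19 years → 24 July 2028.
  Interference Suspension Credit: +317 days → 6 June 2029.
  Marketing Approval Extension: 518 days (within the 1427-day cap) → +518 days → 6 November 2030.
  Examination Delay Credit: +187 days → 12 May 2031.
Expiry of referenced patent OF-886061:
  Base: filing + 19 years → 18 June 2027.
  Interference Suspension Credit: +295 days → 8 April 2028.
  Marketing Approval Extension: 1947 days claimed exceeds the 1427-day cap, so +1427 days → 5 March 2032.
  Examination Delay Credit: +465 days → 13 June 2033.
Terminal disclaimer: OF-801279 expires on the earlier of 12 May 2031 and 13 June 2033.

May 12, 2031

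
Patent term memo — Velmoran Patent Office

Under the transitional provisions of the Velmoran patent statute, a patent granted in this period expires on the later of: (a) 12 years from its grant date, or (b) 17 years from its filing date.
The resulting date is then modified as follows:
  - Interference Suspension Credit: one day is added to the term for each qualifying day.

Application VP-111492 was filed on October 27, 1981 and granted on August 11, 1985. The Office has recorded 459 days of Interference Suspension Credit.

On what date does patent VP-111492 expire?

(a) grant + 12 years → 11 August 1997.
(b) filing + 17 years → 27 October 1998.
Later of the two: 27 October 1998.
Interference Suspension Credit: +459 days → 29 January 2000.

January 29, 2000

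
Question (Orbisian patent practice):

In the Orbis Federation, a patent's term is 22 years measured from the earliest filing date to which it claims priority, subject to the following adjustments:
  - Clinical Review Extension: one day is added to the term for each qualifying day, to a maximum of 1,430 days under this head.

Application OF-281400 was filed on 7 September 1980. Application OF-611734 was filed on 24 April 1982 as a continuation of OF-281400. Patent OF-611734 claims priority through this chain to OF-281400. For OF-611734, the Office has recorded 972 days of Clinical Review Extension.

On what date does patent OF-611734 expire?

Earliest priority filing: 7 September 1980.
Base term: 7 September 1980 + 22 years → 7 September 2002.
Clinical Review Extension: 972 days (within the 1430-day cap) → +972 days → 6 May 2005.

2005-05-06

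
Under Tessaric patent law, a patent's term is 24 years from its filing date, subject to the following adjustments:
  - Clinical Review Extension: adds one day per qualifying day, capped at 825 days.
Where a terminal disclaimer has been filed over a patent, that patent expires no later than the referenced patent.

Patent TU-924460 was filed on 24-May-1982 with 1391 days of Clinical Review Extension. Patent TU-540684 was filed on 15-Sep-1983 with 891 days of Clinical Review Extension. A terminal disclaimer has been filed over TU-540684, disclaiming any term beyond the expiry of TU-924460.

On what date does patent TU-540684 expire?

Natural term of TU-540684:
  Base: filing + 24 years → 15 September 2007.
  Clinical Review Extension: 891 days claimed exceeds the 825-day cap, so +825 days → 18 December 2009.
Expiry of referenced patent TU-924460:
  Base: filing + 24 years → 24 May 2006.
  Clinical Review Extension: 1391 days claimed exceeds the 825-day cap, so +825 days → 26 August 2008.
Terminal disclaimer: TU-540684 expires on the earlier of 18 December 2009 and 26 August 2008.

2008-08-26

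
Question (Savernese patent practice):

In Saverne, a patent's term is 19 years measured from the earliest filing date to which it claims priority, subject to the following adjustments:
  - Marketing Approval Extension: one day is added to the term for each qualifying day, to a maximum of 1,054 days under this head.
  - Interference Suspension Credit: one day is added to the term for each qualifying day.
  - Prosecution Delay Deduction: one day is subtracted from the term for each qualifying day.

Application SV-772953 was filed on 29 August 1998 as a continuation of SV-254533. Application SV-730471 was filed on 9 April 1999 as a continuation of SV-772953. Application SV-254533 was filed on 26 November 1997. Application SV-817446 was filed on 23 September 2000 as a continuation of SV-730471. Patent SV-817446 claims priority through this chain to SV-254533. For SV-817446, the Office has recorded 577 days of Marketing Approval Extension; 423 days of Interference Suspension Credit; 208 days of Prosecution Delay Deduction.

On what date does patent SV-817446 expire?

2019-01-27

Earliest priority filing: 26 November 1997.
Base term: 26 November 1997 + 19 years → 26 November 2016.
Marketing Approval Extension: 577 days (within the 1054-day cap) → +577 days → 26 June 2018.
Interference Suspension Credit: +423 days → 23 August 2019.
Prosecution Delay Deduction: −208 days → 27 January 2019.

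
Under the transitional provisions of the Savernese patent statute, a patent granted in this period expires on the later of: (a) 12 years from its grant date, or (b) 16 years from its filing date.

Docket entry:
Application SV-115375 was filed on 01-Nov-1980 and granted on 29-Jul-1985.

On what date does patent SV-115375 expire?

July 29, 1997

(a) grant + 12 years → 29 July 1997.
(b) filing + 16 years → 1 November 1996.
Later of the two: 29 July 1997.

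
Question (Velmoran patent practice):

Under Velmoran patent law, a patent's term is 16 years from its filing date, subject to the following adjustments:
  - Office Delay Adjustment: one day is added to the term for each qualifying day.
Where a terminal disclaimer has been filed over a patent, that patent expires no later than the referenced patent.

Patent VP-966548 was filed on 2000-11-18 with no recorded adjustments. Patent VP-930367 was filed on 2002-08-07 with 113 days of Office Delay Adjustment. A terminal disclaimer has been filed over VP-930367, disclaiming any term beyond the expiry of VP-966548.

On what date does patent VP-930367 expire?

November 18, 2016

Natural term of VP-930367:
  Base: filing + 16 years → 7 August 2018.
  Office Delay Adjustment: +113 days → 28 November 2018.
Expiry of referenced patent VP-966548:
  Base: filing + 16 years → 18 November 2016.
Terminal disclaimer: VP-930367 expires on the earlier of 28 November 2018 and 18 November 2016.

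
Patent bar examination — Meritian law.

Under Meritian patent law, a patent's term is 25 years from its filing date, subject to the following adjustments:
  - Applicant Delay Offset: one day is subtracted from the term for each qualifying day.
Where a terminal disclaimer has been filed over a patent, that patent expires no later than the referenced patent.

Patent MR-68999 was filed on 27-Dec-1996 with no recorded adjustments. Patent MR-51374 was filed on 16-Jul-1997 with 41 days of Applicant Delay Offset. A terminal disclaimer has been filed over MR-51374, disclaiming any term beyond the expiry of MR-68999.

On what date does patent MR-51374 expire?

December 27, 2021

Natural term of MR-51374:
  Base: filing + 25 years → 16 July 2022.
  Applicant Delay Offset: −41 days → 5 June 2022.
Expiry of referenced patent MR-68999:
  Base: filing + 25 years → 27 December 2021.
Terminal disclaimer: MR-51374 expires on the earlier of 5 June 2022 and 27 December 2021.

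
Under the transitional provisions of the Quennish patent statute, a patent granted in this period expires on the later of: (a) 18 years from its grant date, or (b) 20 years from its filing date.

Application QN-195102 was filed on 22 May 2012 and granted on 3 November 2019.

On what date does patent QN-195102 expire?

(a) grant + 18 years → 3 November 2037.
(b) filing + 20 years → 22 May 2032.
Later of the two: 3 November 2037.

November 3, 2037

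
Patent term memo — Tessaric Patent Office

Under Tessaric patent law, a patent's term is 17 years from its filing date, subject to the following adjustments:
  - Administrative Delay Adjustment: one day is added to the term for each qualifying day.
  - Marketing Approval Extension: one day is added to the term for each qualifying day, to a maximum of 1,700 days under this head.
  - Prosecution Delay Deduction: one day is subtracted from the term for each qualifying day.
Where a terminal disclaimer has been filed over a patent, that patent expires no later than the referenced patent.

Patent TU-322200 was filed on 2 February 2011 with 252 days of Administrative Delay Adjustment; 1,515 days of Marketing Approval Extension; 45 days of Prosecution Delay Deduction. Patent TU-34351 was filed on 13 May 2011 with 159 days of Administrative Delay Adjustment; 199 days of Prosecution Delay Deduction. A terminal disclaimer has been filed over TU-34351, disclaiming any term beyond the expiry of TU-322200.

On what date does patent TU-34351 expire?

Natural term of TU-34351:
  Base: filing + 17 years → 13 May 2028.
  Administrative Delay Adjustment: +159 days → 19 October 2028.
  Prosecution Delay Deduction: −199 days → 3 April 2028.
Expiry of referenced patent TU-322200:
  Base: filing + 17 years → 2 February 2028.
  Administrative Delay Adjustment: +252 days → 11 October 2028.
  Marketing Approval Extension: 1515 days (within the 1700-day cap) → +1515 days → 4 December 2032.
  Prosecution Delay Deduction: −45 days → 20 October 2032.
Terminal disclaimer: TU-34351 expires on the earlier of 3 April 2028 and 20 October 2032.

2028-04-03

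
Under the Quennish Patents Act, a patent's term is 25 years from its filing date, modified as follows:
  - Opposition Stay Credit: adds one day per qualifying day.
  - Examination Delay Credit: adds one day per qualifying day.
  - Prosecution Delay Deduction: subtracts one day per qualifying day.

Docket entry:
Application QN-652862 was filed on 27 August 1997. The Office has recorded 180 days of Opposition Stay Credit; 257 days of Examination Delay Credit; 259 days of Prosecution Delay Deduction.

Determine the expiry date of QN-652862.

2023-02-21

Base term: filing date + 25 years → 27 August 2022.
Opposition Stay Credit: +180 days → 23 February 2023.
Examination Delay Credit: +257 days → 7 November 2023.
Prosecution Delay Deduction: −259 days → 21 February 2023.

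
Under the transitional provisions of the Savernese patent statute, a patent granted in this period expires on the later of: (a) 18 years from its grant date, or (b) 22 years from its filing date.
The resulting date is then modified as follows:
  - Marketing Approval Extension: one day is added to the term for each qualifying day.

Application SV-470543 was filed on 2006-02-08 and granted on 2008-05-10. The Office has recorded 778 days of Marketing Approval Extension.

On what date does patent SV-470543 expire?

2030-03-27

(a) grant + 18 years → 10 May 2026.
(b) filing + 22 years → 8 February 2028.
Later of the two: 8 February 2028.
Marketing Approval Extension: +778 days → 27 March 2030.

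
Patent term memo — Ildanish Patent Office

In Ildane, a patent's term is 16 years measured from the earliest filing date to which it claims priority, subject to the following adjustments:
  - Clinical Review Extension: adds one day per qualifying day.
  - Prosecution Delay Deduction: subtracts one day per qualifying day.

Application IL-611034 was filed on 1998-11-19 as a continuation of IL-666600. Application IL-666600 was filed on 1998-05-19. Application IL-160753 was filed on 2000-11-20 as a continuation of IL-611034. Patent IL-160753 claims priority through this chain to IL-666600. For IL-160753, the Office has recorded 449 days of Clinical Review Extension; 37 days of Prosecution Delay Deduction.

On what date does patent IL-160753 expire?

Earliest priority filing: 19 May 1998.
Base term: 19 May 1998 + 16 years → 19 May 2014.
Clinical Review Extension: +449 days → 11 August 2015.
Prosecution Delay Deduction: −37 days → 5 July 2015.

July 5, 2015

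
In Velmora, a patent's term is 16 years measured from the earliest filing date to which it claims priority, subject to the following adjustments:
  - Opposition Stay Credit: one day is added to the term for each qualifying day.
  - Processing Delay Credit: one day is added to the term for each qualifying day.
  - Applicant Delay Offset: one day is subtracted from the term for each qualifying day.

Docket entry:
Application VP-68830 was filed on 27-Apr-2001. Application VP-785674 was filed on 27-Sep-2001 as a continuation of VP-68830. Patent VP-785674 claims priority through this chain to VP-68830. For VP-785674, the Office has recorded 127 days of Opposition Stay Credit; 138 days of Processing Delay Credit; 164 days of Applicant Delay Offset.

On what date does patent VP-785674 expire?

August 6, 2017

Earliest priority filing: 27 April 2001.
Base term: 27 April 2001 + 16 years → 27 April 2017.
Opposition Stay Credit: +127 days → 1 September 2017.
Processing Delay Credit: +138 days → 17 January 2018.
Applicant Delay Offset: −164 days → 6 August 2017.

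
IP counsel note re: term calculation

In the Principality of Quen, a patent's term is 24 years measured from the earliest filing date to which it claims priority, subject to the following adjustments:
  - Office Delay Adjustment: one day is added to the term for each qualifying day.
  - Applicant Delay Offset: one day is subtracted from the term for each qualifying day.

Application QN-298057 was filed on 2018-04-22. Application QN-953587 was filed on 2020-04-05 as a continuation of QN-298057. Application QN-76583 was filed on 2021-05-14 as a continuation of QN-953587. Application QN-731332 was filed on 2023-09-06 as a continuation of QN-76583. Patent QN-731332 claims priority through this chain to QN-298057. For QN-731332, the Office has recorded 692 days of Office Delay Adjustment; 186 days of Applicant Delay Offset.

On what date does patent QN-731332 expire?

2043-09-10

Earliest priority filing: 22 April 2018.
Base term: 22 April 2018 + 24 years → 22 April 2042.
Office Delay Adjustment: +692 days → 14 March 2044.
Applicant Delay Offset: −186 days → 10 September 2043.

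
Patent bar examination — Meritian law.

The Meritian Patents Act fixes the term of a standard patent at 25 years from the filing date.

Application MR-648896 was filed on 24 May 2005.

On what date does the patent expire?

Filing date + 25 years → 24 May 2030.

May 24, 2030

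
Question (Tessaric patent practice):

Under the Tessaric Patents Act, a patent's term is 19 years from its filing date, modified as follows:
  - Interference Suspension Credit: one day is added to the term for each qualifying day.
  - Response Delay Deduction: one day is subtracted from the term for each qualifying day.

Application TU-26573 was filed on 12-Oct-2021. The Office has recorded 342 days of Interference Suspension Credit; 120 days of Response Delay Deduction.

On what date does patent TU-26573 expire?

Base term: filing date + 19 years → 12 October 2040.
Interference Suspension Credit: +342 days → 19 September 2041.
Response Delay Deduction: −120 days → 22 May 2041.

2041-05-22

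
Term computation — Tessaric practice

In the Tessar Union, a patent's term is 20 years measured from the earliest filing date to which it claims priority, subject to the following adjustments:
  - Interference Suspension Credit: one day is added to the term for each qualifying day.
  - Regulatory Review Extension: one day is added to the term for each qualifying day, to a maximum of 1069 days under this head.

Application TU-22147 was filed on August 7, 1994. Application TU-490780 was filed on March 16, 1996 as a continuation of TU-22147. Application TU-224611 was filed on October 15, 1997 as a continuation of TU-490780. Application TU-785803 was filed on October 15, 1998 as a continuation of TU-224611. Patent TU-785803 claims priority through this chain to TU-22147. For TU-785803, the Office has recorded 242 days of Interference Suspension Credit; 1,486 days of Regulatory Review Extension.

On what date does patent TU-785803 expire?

2018-03-10

Earliest priority filing: 7 August 1994.
Base term: 7 August 1994 + 20 years → 7 August 2014.
Interference Suspension Credit: +242 days → 6 April 2015.
Regulatory Review Extension: 1486 days claimed exceeds the 1069-day cap, so +1069 days → 10 March 2018.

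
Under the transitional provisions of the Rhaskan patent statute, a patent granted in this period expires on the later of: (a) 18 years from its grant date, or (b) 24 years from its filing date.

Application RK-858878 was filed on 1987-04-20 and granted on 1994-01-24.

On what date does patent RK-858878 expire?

2012-01-24

(a) grant + 18 years → 24 January 2012.
(b) filing + 24 years → 20 April 2011.
Later of the two: 24 January 2012.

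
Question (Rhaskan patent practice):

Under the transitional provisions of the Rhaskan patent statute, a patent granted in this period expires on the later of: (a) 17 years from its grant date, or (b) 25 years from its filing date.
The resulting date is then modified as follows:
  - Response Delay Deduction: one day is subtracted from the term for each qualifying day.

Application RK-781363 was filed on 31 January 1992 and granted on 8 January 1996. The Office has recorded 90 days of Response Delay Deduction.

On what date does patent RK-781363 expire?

November 2, 2016

(a) grant + 17 years → 8 January 2013.
(b) filing + 25 years → 31 January 2017.
Later of the two: 31 January 2017.
Response Delay Deduction: −90 days → 2 November 2016.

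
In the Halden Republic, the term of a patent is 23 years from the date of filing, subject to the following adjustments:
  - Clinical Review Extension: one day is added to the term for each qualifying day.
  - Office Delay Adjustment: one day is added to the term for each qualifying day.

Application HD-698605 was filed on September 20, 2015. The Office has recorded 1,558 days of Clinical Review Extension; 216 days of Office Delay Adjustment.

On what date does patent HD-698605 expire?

July 30, 2043

Base term: filing date + 23 years → 20 September 2038.
Clinical Review Extension: +1558 days → 26 December 2042.
Office Delay Adjustment: +216 days → 30 July 2043.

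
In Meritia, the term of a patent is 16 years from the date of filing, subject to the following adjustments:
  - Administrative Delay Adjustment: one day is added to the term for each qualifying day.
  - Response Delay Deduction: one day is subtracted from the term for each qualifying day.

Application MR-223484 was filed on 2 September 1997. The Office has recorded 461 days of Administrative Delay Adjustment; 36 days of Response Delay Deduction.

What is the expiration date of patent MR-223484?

2014-11-01

Base term: filing date + 16 years → 2 September 2013.
Administrative Delay Adjustment: +461 days → 7 December 2014.
Response Delay Deduction: −36 days → 1 November 2014.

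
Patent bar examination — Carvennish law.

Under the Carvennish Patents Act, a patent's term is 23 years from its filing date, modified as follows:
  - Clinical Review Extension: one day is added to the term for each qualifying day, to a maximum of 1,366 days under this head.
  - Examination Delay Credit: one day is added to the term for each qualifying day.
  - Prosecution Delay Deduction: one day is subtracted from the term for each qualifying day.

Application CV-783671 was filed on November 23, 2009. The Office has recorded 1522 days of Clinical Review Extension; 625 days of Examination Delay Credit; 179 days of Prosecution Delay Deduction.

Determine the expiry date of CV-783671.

November 9, 2037

Base term: filing date + 23 years → 23 November 2032.
Clinical Review Extension: 1522 days claimed exceeds the 1366-day cap, so +1366 days → 20 August 2036.
Examination Delay Credit: +625 days → 7 May 2038.
Prosecution Delay Deduction: −179 days → 9 November 2037.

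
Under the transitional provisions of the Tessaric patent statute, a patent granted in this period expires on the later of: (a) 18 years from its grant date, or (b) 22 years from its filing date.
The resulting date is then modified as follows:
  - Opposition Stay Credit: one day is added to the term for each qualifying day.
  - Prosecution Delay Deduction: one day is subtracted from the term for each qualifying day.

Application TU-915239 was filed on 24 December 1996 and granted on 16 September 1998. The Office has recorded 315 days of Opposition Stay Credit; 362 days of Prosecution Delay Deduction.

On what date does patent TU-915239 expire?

(a) grant + 18 years → 16 September 2016.
(b) filing + 22 years → 24 December 2018.
Later of the two: 24 December 2018.
Opposition Stay Credit: +315 days → 4 November 2019.
Prosecution Delay Deduction: −362 days → 7 November 2018.

November 7, 2018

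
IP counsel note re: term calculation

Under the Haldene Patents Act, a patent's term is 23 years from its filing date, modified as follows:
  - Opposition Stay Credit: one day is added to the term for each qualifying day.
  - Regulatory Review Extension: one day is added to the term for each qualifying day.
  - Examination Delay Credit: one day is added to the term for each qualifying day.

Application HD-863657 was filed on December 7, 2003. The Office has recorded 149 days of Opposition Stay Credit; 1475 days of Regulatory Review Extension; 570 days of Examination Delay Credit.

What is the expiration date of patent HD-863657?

Base term: filing date + 23 years → 7 December 2026.
Opposition Stay Credit: +149 days → 5 May 2027.
Regulatory Review Extension: +1475 days → 19 May 2031.
Examination Delay Credit: +570 days → 9 December 2032.

2032-12-09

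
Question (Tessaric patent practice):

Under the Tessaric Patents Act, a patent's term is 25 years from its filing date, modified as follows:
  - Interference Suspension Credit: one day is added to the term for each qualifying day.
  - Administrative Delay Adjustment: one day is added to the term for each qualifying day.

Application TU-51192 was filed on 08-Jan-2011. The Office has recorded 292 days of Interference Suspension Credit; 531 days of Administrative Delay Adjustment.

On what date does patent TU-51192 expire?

Base term: filing date + 25 years → 8 January 2036.
Interference Suspension Credit: +292 days → 26 October 2036.
Administrative Delay Adjustment: +531 days → 10 April 2038.

2038-04-10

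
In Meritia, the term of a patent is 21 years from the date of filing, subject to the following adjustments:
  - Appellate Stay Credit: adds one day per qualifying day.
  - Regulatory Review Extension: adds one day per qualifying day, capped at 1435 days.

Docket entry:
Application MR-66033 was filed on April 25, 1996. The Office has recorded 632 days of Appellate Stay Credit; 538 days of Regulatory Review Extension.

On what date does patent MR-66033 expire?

2020-07-08

Base term: filing date + 21 years → 25 April 2017.
Appellate Stay Credit: +632 days → 17 January 2019.
Regulatory Review Extension: 538 days (within the 1435-day cap) → +538 days → 8 July 2020.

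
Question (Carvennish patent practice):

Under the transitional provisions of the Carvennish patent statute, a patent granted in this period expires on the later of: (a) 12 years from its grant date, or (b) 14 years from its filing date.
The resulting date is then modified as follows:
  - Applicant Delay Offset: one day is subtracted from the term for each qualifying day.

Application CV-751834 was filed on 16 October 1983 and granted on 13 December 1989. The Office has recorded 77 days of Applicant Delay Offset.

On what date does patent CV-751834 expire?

(a) grant + 12 years → 13 December 2001.
(b) filing + 14 years → 16 October 1997.
Later of the two: 13 December 2001.
Applicant Delay Offset: −77 days → 27 September 2001.

2001-09-27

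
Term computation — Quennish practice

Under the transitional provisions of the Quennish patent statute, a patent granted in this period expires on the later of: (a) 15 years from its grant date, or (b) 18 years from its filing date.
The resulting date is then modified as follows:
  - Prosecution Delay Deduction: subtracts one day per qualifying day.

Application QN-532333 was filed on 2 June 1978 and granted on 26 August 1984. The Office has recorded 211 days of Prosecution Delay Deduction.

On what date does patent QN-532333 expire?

1999-01-27

(a) grant + 15 years → 26 August 1999.
(b) filing + 18 years → 2 June 1996.
Later of the two: 26 August 1999.
Prosecution Delay Deduction: −211 days → 27 January 1999.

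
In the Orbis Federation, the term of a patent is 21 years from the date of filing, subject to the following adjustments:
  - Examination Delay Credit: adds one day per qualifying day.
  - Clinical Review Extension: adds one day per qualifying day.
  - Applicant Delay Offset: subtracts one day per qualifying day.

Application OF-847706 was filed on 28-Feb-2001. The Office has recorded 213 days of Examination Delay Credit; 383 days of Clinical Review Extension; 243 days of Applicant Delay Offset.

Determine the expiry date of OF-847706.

Base term: filing date + 21 years → 28 February 2022.
Examination Delay Credit: +213 days → 29 September 2022.
Clinical Review Extension: +383 days → 17 October 2023.
Applicant Delay Offset: −243 days → 16 February 2023.

2023-02-16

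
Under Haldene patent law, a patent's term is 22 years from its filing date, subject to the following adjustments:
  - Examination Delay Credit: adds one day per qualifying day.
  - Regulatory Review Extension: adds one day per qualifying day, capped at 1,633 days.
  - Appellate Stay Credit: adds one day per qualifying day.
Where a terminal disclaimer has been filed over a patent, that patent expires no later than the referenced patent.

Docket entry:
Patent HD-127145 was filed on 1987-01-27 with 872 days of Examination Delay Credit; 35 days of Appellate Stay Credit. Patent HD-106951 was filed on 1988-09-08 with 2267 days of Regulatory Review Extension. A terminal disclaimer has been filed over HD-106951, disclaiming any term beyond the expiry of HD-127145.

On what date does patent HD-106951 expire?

Natural term of HD-106951:
  Base: filing + 22 years → 8 September 2010.
  Regulatory Review Extension: 2267 days claimed exceeds the 1633-day cap, so +1633 days → 27 February 2015.
Expiry of referenced patent HD-127145:
  Base: filing + 22 years → 27 January 2009.
  Examination Delay Credit: +872 days → 18 June 2011.
  Appellate Stay Credit: +35 days → 23 July 2011.
Terminal disclaimer: HD-106951 expires on the earlier of 27 February 2015 and 23 July 2011.

July 23, 2011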